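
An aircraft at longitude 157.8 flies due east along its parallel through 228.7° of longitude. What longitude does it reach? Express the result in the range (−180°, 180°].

+26.5°

Start at +157.8°; shift +228.7° → +386.5°.
+386.5° lies outside (−180°, 180°]; subtract 360° → +26.5°.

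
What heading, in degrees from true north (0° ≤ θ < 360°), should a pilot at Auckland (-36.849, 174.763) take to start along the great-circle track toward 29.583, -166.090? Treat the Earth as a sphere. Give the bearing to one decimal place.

Δλ = -166.090 − 174.763 = -340.853°; wrapped into (−180°, 180°]: 19.147°.
θ = atan2( sin Δλ · cos φ₂ , cos φ₁ · sin φ₂ − sin φ₁ · cos φ₂ · cos Δλ )
  = atan2(0.28524, 0.88774) = 17.813° → normalised to [0°, 360°): 17.813°.

17.8°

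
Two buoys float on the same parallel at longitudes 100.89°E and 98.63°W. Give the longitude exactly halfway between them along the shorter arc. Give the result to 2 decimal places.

Signed shortest Δλ from +100.89° to -98.63° is +160.48°.
Midpoint longitude = +100.89° + (+160.48°)/2 = +100.89° + 80.24° = +181.13°.
Normalise into (−180°, 180°]: -178.87°.
(The naïve average (+100.89 + -98.63)/2 = 1.13° is on the wrong side of the globe.)

178.87°W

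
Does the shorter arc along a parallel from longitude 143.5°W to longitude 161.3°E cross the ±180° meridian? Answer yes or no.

Naïve |161.3 − -143.5| = 304.8° > 180°, so the shorter arc goes the other way round — across 180°.
Signed shortest Δλ = ((161.3 − -143.5 + 180) mod 360) − 180 = -55.2°.
Going west by 55.2° from -143.5° passes through 180° before reaching +161.3°.

Yes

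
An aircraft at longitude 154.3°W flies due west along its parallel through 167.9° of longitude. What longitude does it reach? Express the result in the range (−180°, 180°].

37.8°E

Start at -154.3°; shift −167.9° → -322.2°.
-322.2° lies outside (−180°, 180°]; add 360° → +37.8°.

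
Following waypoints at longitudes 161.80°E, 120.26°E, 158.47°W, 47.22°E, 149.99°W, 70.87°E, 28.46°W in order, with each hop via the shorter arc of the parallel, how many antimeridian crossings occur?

Leg 1: +161.80° → +120.26°, shortest Δλ = -41.54° (west) — does not cross 180°.
Leg 2: +120.26° → -158.47°, shortest Δλ = 81.27° (east) — crosses 180°.
Leg 3: -158.47° → +47.22°, shortest Δλ = -154.31° (west) — crosses 180°.
Leg 4: +47.22° → -149.99°, shortest Δλ = 162.79° (east) — crosses 180°.
Leg 5: -149.99° → +70.87°, shortest Δλ = -139.14° (west) — crosses 180°.
Leg 6: +70.87° → -28.46°, shortest Δλ = -99.33° (west) — does not cross 180°.
Total crossings: 4.

4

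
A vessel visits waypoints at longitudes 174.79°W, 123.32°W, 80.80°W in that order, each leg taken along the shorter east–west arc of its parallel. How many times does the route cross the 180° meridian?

0

Leg 1: -174.79° → -123.32°, shortest Δλ = 51.47° (east) — does not cross 180°.
Leg 2: -123.32° → -80.80°, shortest Δλ = 42.52° (east) — does not cross 180°.
Total crossings: 0.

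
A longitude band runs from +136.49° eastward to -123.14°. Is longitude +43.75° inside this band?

No

Band width going east from +136.49° to -123.14°: ((-123.14 − 136.49) mod 360) = 100.37°.
Offset of +43.75° east of the west edge: ((43.75 − 136.49) mod 360) = 267.26°.
267.26° > 100.37° ⇒ outside.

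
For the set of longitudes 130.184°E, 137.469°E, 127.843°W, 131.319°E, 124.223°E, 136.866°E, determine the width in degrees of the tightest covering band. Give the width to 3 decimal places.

107.934°

Sort the longitudes: -127.843°, +124.223°, +130.184°, +131.319°, +136.866°, +137.469°.
Eastward gaps between consecutive values (wrapping around): 252.066°, 5.961°, 1.135°, 5.547°, 0.603°, 94.688°.
Largest gap = 252.066° ⇒ minimal covering band is its complement: 360° − 252.066° = 107.934°.
Band runs from +124.223° eastward to -127.843°, crossing the antimeridian.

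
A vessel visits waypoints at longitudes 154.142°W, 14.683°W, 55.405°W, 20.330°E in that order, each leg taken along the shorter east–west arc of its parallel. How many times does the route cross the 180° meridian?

0

Leg 1: -154.142° → -14.683°, shortest Δλ = 139.459° (east) — does not cross 180°.
Leg 2: -14.683° → -55.405°, shortest Δλ = -40.722° (west) — does not cross 180°.
Leg 3: -55.405° → +20.330°, shortest Δλ = 75.735° (east) — does not cross 180°.
Total crossings: 0.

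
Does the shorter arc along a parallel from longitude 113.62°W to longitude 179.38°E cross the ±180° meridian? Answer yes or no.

Yes

Naïve |179.38 − -113.62| = 293.0° > 180°, so the shorter arc goes the other way round — across 180°.
Signed shortest Δλ = ((179.38 − -113.62 + 180) mod 360) − 180 = -67.0°.
Going west by 67.0° from -113.62° passes through 180° before reaching +179.38°.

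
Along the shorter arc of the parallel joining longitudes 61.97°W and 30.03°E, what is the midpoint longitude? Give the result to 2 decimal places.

Signed shortest Δλ from -61.97° to +30.03° is +92.00°.
Midpoint longitude = -61.97° + (+92.00°)/2 = -61.97° + 46.00° = -15.97°.

15.97°W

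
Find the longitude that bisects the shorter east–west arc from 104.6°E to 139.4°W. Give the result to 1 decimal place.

162.6°E

Signed shortest Δλ from +104.6° to -139.4° is +116.0°.
Midpoint longitude = +104.6° + (+116.0°)/2 = +104.6° + 58.0° = +162.6°.
(The naïve average (+104.6 + -139.4)/2 = -17.4° is on the wrong side of the globe.)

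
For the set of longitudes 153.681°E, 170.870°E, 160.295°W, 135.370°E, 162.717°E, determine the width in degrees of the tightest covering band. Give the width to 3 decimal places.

64.335°

Sort the longitudes: -160.295°, +135.370°, +153.681°, +162.717°, +170.870°.
Eastward gaps between consecutive values (wrapping around): 295.665°, 18.311°, 9.036°, 8.153°, 28.835°.
Largest gap = 295.665° ⇒ minimal covering band is its complement: 360° − 295.665° = 64.335°.
Band runs from +135.370° eastward to -160.295°, crossing the antimeridian.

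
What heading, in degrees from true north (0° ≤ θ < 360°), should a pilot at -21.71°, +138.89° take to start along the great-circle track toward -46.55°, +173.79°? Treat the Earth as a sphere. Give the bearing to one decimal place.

Δλ = 173.79 − 138.89 = 34.90°.
θ = atan2( sin Δλ · cos φ₂ , cos φ₁ · sin φ₂ − sin φ₁ · cos φ₂ · cos Δλ )
  = atan2(0.39348, -0.46584) = 139.813° → normalised to [0°, 360°): 139.813°.

139.8°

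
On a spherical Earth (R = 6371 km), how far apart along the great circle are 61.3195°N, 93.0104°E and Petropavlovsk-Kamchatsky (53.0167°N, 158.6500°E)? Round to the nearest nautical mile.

2097 nmi

Δλ = 158.6500 − 93.0104 = 65.6396°.
Δφ = 53.0167 − 61.3195 = -8.3028°.
a = sin²(Δφ/2) + cos φ₁ · cos φ₂ · sin²(Δλ/2) = 0.090054.
c = 2·atan2(√a, √(1−a)) = 0.60957 rad → d = 6371·c ≈ 3883.60 km ≈ 2096.97 nmi.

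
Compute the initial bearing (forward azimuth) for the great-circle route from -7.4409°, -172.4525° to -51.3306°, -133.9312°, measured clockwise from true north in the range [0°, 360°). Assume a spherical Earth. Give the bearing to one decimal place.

151.3°

Δλ = -133.9312 − -172.4525 = 38.5213°.
θ = atan2( sin Δλ · cos φ₂ , cos φ₁ · sin φ₂ − sin φ₁ · cos φ₂ · cos Δλ )
  = atan2(0.38914, -0.71088) = 151.303° → normalised to [0°, 360°): 151.303°.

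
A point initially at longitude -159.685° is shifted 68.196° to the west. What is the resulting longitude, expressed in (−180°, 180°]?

+132.119°

Start at -159.685°; shift −68.196° → -227.881°.
-227.881° lies outside (−180°, 180°]; add 360° → +132.119°.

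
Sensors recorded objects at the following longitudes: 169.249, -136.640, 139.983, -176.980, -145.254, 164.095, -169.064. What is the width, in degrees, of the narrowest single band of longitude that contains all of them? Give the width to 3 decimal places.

Sort the longitudes: -176.980°, -169.064°, -145.254°, -136.640°, +139.983°, +164.095°, +169.249°.
Eastward gaps between consecutive values (wrapping around): 7.916°, 23.810°, 8.614°, 276.623°, 24.112°, 5.154°, 13.771°.
Largest gap = 276.623° ⇒ minimal covering band is its complement: 360° − 276.623° = 83.377°.
Band runs from +139.983° eastward to -136.640°, crossing the antimeridian.

83.377°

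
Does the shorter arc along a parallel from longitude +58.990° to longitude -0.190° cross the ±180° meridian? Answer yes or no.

Signed shortest Δλ = ((-0.190 − 58.990 + 180) mod 360) − 180 = -59.18°.
Going west by 59.18° from +58.990° reaches -0.190° without touching 180°.

No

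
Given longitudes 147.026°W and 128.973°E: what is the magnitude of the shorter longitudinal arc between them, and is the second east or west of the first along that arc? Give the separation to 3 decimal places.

84.001° west

Raw difference: 128.973 − -147.026 = 275.999°.
Normalise into (−180°, 180°]: 275.999° − 360° = -84.001°.
Negative ⇒ the second point lies to the west; separation 84.001°.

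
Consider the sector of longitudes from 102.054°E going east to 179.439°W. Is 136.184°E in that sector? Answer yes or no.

Yes

Band width going east from +102.054° to -179.439°: ((-179.439 − 102.054) mod 360) = 78.507°.
Offset of +136.184° east of the west edge: ((136.184 − 102.054) mod 360) = 34.130°.
34.130° ≤ 78.507° ⇒ inside.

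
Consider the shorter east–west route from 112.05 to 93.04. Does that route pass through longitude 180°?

No

Signed shortest Δλ = ((93.04 − 112.05 + 180) mod 360) − 180 = -19.01°.
Going west by 19.01° from +112.05° reaches +93.04° without touching 180°.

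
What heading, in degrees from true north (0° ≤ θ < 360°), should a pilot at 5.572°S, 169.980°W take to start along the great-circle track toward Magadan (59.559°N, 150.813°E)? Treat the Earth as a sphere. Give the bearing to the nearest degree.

340°

Δλ = 150.813 − -169.980 = 320.793°; wrapped into (−180°, 180°]: -39.207°.
θ = atan2( sin Δλ · cos φ₂ , cos φ₁ · sin φ₂ − sin φ₁ · cos φ₂ · cos Δλ )
  = atan2(-0.32027, 0.89620) = -19.665° → normalised to [0°, 360°): 340.335°.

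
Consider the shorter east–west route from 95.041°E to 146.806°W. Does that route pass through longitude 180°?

Naïve |-146.806 − 95.041| = 241.847° > 180°, so the shorter arc goes the other way round — across 180°.
Signed shortest Δλ = ((-146.806 − 95.041 + 180) mod 360) − 180 = 118.153°.
Going east by 118.153° from +95.041° passes through 180° before reaching -146.806°.

Yes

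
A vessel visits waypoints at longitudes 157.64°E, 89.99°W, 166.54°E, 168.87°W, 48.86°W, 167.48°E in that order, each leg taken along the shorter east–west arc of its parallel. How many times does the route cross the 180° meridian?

Leg 1: +157.64° → -89.99°, shortest Δλ = 112.37° (east) — crosses 180°.
Leg 2: -89.99° → +166.54°, shortest Δλ = -103.47° (west) — crosses 180°.
Leg 3: +166.54° → -168.87°, shortest Δλ = 24.59° (east) — crosses 180°.
Leg 4: -168.87° → -48.86°, shortest Δλ = 120.01° (east) — does not cross 180°.
Leg 5: -48.86° → +167.48°, shortest Δλ = -143.66° (west) — crosses 180°.
Total crossings: 4.

4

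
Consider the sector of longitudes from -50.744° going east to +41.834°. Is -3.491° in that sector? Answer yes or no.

Band width going east from -50.744° to +41.834°: ((41.834 − -50.744) mod 360) = 92.578°.
Offset of -3.491° east of the west edge: ((-3.491 − -50.744) mod 360) = 47.253°.
47.253° ≤ 92.578° ⇒ inside.

Yes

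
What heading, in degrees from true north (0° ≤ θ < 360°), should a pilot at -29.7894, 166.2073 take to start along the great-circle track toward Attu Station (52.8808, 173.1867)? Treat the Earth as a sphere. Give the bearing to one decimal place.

4.2°

Δλ = 173.1867 − 166.2073 = 6.9794°.
θ = atan2( sin Δλ · cos φ₂ , cos φ₁ · sin φ₂ − sin φ₁ · cos φ₂ · cos Δλ )
  = atan2(0.07333, 0.98961) = 4.238° → normalised to [0°, 360°): 4.238°.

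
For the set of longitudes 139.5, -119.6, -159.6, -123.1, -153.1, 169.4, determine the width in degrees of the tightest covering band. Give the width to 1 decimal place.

Sort the longitudes: -159.6°, -153.1°, -123.1°, -119.6°, +139.5°, +169.4°.
Eastward gaps between consecutive values (wrapping around): 6.5°, 30.0°, 3.5°, 259.1°, 29.9°, 31.0°.
Largest gap = 259.1° ⇒ minimal covering band is its complement: 360° − 259.1° = 100.9°.
Band runs from +139.5° eastward to -119.6°, crossing the antimeridian.

100.9°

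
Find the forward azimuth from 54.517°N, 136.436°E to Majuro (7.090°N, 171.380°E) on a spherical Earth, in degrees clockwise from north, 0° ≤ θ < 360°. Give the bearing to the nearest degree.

Δλ = 171.380 − 136.436 = 34.944°.
θ = atan2( sin Δλ · cos φ₂ , cos φ₁ · sin φ₂ − sin φ₁ · cos φ₂ · cos Δλ )
  = atan2(0.56840, -0.59073) = 136.104° → normalised to [0°, 360°): 136.104°.

136°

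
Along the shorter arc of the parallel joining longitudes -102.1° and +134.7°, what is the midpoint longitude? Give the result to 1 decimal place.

-163.7°

Signed shortest Δλ from -102.1° to +134.7° is -123.2°.
Midpoint longitude = -102.1° + (-123.2°)/2 = -102.1° − 61.6° = -163.7°.
(The naïve average (-102.1 + +134.7)/2 = 16.3° is on the wrong side of the globe.)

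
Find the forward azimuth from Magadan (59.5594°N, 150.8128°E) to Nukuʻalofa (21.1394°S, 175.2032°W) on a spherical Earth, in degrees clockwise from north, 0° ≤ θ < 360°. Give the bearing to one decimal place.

148.5°

Δλ = -175.2032 − 150.8128 = -326.0160°; wrapped into (−180°, 180°]: 33.9840°.
θ = atan2( sin Δλ · cos φ₂ , cos φ₁ · sin φ₂ − sin φ₁ · cos φ₂ · cos Δλ )
  = atan2(0.52135, -0.84950) = 148.462° → normalised to [0°, 360°): 148.462°.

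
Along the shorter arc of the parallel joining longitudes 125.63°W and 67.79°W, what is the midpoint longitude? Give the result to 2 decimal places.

96.71°W

Signed shortest Δλ from -125.63° to -67.79° is +57.84°.
Midpoint longitude = -125.63° + (+57.84°)/2 = -125.63° + 28.92° = -96.71°.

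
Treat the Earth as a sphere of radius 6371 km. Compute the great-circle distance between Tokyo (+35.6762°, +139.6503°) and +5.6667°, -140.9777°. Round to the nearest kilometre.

8681 km

Δλ = -140.9777 − 139.6503 = -280.6280°; wrapped into (−180°, 180°]: 79.3720°.
Δφ = 5.6667 − 35.6762 = -30.0095°.
a = sin²(Δφ/2) + cos φ₁ · cos φ₂ · sin²(Δλ/2) = 0.396664.
c = 2·atan2(√a, √(1−a)) = 1.36262 rad → d = 6371·c ≈ 8681.27 km.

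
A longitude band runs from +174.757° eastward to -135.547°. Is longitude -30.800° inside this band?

No

Band width going east from +174.757° to -135.547°: ((-135.547 − 174.757) mod 360) = 49.696°.
Offset of -30.800° east of the west edge: ((-30.800 − 174.757) mod 360) = 154.443°.
154.443° > 49.696° ⇒ outside.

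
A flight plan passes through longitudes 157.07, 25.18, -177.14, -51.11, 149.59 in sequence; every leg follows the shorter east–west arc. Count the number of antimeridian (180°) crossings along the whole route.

Leg 1: +157.07° → +25.18°, shortest Δλ = -131.89° (west) — does not cross 180°.
Leg 2: +25.18° → -177.14°, shortest Δλ = 157.68° (east) — crosses 180°.
Leg 3: -177.14° → -51.11°, shortest Δλ = 126.03° (east) — does not cross 180°.
Leg 4: -51.11° → +149.59°, shortest Δλ = -159.3° (west) — crosses 180°.
Total crossings: 2.

2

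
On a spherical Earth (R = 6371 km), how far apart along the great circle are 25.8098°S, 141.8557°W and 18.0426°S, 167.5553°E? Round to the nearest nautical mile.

2839 nmi

Δλ = 167.5553 − -141.8557 = 309.4110°; wrapped into (−180°, 180°]: -50.5890°.
Δφ = -18.0426 − -25.8098 = 7.7672°.
a = sin²(Δφ/2) + cos φ₁ · cos φ₂ · sin²(Δλ/2) = 0.160855.
c = 2·atan2(√a, √(1−a)) = 0.82536 rad → d = 6371·c ≈ 5258.39 km ≈ 2839.30 nmi.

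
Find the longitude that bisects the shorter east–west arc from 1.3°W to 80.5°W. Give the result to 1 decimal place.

Signed shortest Δλ from -1.3° to -80.5° is -79.2°.
Midpoint longitude = -1.3° + (-79.2°)/2 = -1.3° − 39.6° = -40.9°.

40.9°W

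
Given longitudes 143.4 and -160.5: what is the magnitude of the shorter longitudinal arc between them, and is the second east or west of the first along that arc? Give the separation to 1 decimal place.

56.1° east

Raw difference: -160.5 − 143.4 = -303.9°.
Normalise into (−180°, 180°]: -303.9° + 360° = 56.1°.
Positive ⇒ the second point lies to the east; separation 56.1°.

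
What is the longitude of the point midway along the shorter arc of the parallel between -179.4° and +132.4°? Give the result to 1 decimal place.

+156.5°

Signed shortest Δλ from -179.4° to +132.4° is -48.2°.
Midpoint longitude = -179.4° + (-48.2°)/2 = -179.4° − 24.1° = -203.5°.
Normalise into (−180°, 180°]: +156.5°.
(The naïve average (-179.4 + +132.4)/2 = -23.5° is on the wrong side of the globe.)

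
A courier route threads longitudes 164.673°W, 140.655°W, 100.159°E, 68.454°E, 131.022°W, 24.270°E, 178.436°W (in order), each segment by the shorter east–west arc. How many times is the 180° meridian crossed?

Leg 1: -164.673° → -140.655°, shortest Δλ = 24.018° (east) — does not cross 180°.
Leg 2: -140.655° → +100.159°, shortest Δλ = -119.186° (west) — crosses 180°.
Leg 3: +100.159° → +68.454°, shortest Δλ = -31.705° (west) — does not cross 180°.
Leg 4: +68.454° → -131.022°, shortest Δλ = 160.524° (east) — crosses 180°.
Leg 5: -131.022° → +24.270°, shortest Δλ = 155.292° (east) — does not cross 180°.
Leg 6: +24.270° → -178.436°, shortest Δλ = 157.294° (east) — crosses 180°.
Total crossings: 3.

3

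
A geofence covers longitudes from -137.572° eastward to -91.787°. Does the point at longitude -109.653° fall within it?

Yes

Band width going east from -137.572° to -91.787°: ((-91.787 − -137.572) mod 360) = 45.785°.
Offset of -109.653° east of the west edge: ((-109.653 − -137.572) mod 360) = 27.919°.
27.919° ≤ 45.785° ⇒ inside.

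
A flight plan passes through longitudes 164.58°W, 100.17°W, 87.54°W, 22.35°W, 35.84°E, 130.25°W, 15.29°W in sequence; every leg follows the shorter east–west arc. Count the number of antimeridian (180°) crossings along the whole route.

Leg 1: -164.58° → -100.17°, shortest Δλ = 64.41° (east) — does not cross 180°.
Leg 2: -100.17° → -87.54°, shortest Δλ = 12.63° (east) — does not cross 180°.
Leg 3: -87.54° → -22.35°, shortest Δλ = 65.19° (east) — does not cross 180°.
Leg 4: -22.35° → +35.84°, shortest Δλ = 58.19° (east) — does not cross 180°.
Leg 5: +35.84° → -130.25°, shortest Δλ = -166.09° (west) — does not cross 180°.
Leg 6: -130.25° → -15.29°, shortest Δλ = 114.96° (east) — does not cross 180°.
Total crossings: 0.

0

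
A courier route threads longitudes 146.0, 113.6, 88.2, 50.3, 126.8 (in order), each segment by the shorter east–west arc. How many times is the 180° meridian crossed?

Leg 1: +146.0° → +113.6°, shortest Δλ = -32.4° (west) — does not cross 180°.
Leg 2: +113.6° → +88.2°, shortest Δλ = -25.4° (west) — does not cross 180°.
Leg 3: +88.2° → +50.3°, shortest Δλ = -37.9° (west) — does not cross 180°.
Leg 4: +50.3° → +126.8°, shortest Δλ = 76.5° (east) — does not cross 180°.
Total crossings: 0.

0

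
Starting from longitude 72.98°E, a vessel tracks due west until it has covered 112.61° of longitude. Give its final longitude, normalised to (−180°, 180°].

39.63°W

Start at +72.98°; shift −112.61° → -39.63°.
-39.63° already lies in (−180°, 180°].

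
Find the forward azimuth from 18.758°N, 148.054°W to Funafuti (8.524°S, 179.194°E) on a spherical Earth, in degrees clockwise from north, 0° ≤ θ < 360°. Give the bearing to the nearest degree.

233°

Δλ = 179.194 − -148.054 = 327.248°; wrapped into (−180°, 180°]: -32.752°.
θ = atan2( sin Δλ · cos φ₂ , cos φ₁ · sin φ₂ − sin φ₁ · cos φ₂ · cos Δλ )
  = atan2(-0.53503, -0.40781) = -127.316° → normalised to [0°, 360°): 232.684°.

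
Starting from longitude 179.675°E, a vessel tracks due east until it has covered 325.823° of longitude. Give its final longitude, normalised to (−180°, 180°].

145.498°E

Start at +179.675°; shift +325.823° → +505.498°.
+505.498° lies outside (−180°, 180°]; subtract 360° → +145.498°.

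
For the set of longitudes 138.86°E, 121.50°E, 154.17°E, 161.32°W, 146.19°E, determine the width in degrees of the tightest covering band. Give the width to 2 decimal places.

77.18°

Sort the longitudes: -161.32°, +121.50°, +138.86°, +146.19°, +154.17°.
Eastward gaps between consecutive values (wrapping around): 282.82°, 17.36°, 7.33°, 7.98°, 44.51°.
Largest gap = 282.82° ⇒ minimal covering band is its complement: 360° − 282.82° = 77.18°.
Band runs from +121.50° eastward to -161.32°, crossing the antimeridian.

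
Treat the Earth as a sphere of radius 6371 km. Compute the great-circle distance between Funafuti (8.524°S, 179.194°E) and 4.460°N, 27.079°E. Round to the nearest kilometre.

16902 km

Δλ = 27.079 − 179.194 = -152.115°.
Δφ = 4.460 − -8.524 = 12.984°.
a = sin²(Δφ/2) + cos φ₁ · cos φ₂ · sin²(Δλ/2) = 0.941502.
c = 2·atan2(√a, √(1−a)) = 2.65302 rad → d = 6371·c ≈ 16902.39 km.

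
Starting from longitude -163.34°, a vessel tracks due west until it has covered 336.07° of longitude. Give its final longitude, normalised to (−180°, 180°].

Start at -163.34°; shift −336.07° → -499.41°.
-499.41° lies outside (−180°, 180°]; add 360° → -139.41°.

-139.41°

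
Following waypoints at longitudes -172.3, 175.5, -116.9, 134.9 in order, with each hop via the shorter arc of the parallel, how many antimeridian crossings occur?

Leg 1: -172.3° → +175.5°, shortest Δλ = -12.2° (west) — crosses 180°.
Leg 2: +175.5° → -116.9°, shortest Δλ = 67.6° (east) — crosses 180°.
Leg 3: -116.9° → +134.9°, shortest Δλ = -108.2° (west) — crosses 180°.
Total crossings: 3.

3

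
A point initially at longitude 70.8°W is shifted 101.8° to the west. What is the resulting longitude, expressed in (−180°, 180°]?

Start at -70.8°; shift −101.8° → -172.6°.
-172.6° already lies in (−180°, 180°].

172.6°W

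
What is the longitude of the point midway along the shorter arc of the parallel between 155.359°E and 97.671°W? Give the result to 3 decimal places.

151.156°W

Signed shortest Δλ from +155.359° to -97.671° is +106.970°.
Midpoint longitude = +155.359° + (+106.970°)/2 = +155.359° + 53.485° = +208.844°.
Normalise into (−180°, 180°]: -151.156°.
(The naïve average (+155.359 + -97.671)/2 = 28.844° is on the wrong side of the globe.)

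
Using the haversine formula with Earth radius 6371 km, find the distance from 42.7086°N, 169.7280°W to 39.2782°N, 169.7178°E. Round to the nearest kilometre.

Δλ = 169.7178 − -169.7280 = 339.4458°; wrapped into (−180°, 180°]: -20.5542°.
Δφ = 39.2782 − 42.7086 = -3.4304°.
a = sin²(Δφ/2) + cos φ₁ · cos φ₂ · sin²(Δλ/2) = 0.019001.
c = 2·atan2(√a, √(1−a)) = 0.27657 rad → d = 6371·c ≈ 1762.01 km.

1762 km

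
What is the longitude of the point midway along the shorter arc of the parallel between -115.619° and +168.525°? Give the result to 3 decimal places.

-153.547°

Signed shortest Δλ from -115.619° to +168.525° is -75.856°.
Midpoint longitude = -115.619° + (-75.856°)/2 = -115.619° − 37.928° = -153.547°.
(The naïve average (-115.619 + +168.525)/2 = 26.453° is on the wrong side of the globe.)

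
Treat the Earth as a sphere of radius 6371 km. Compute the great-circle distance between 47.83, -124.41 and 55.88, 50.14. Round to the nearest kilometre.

8472 km

Δλ = 50.14 − -124.41 = 174.55°.
Δφ = 55.88 − 47.83 = 8.05°.
a = sin²(Δφ/2) + cos φ₁ · cos φ₂ · sin²(Δλ/2) = 0.380645.
c = 2·atan2(√a, √(1−a)) = 1.32976 rad → d = 6371·c ≈ 8471.90 km.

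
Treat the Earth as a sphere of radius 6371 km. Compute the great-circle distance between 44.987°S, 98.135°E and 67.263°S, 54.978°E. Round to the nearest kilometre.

Δλ = 54.978 − 98.135 = -43.157°.
Δφ = -67.263 − -44.987 = -22.276°.
a = sin²(Δφ/2) + cos φ₁ · cos φ₂ · sin²(Δλ/2) = 0.074290.
c = 2·atan2(√a, √(1−a)) = 0.55211 rad → d = 6371·c ≈ 3517.49 km.

3517 km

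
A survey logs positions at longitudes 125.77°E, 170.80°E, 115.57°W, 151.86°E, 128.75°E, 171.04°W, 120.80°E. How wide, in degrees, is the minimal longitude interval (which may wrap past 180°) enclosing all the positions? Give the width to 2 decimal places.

Sort the longitudes: -171.04°, -115.57°, +120.80°, +125.77°, +128.75°, +151.86°, +170.80°.
Eastward gaps between consecutive values (wrapping around): 55.47°, 236.37°, 4.97°, 2.98°, 23.11°, 18.94°, 18.16°.
Largest gap = 236.37° ⇒ minimal covering band is its complement: 360° − 236.37° = 123.63°.
Band runs from +120.80° eastward to -115.57°, crossing the antimeridian.

123.63°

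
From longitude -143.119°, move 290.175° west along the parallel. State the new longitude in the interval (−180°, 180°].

Start at -143.119°; shift −290.175° → -433.294°.
-433.294° lies outside (−180°, 180°]; add 360° → -73.294°.

-73.294°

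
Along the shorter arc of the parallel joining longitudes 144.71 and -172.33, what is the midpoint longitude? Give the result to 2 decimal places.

+166.19°

Signed shortest Δλ from +144.71° to -172.33° is +42.96°.
Midpoint longitude = +144.71° + (+42.96°)/2 = +144.71° + 21.48° = +166.19°.
(The naïve average (+144.71 + -172.33)/2 = -13.81° is on the wrong side of the globe.)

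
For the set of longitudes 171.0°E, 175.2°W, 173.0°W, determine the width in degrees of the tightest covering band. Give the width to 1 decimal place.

16.0°

Sort the longitudes: -175.2°, -173.0°, +171.0°.
Eastward gaps between consecutive values (wrapping around): 2.2°, 344.0°, 13.8°.
Largest gap = 344.0° ⇒ minimal covering band is its complement: 360° − 344.0° = 16.0°.
Band runs from +171.0° eastward to -173.0°, crossing the antimeridian.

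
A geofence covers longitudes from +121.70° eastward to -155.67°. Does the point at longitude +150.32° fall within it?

Band width going east from +121.70° to -155.67°: ((-155.67 − 121.70) mod 360) = 82.63°.
Offset of +150.32° east of the west edge: ((150.32 − 121.70) mod 360) = 28.62°.
28.62° ≤ 82.63° ⇒ inside.

Yes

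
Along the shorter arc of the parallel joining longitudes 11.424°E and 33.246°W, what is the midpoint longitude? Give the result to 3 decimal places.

Signed shortest Δλ from +11.424° to -33.246° is -44.670°.
Midpoint longitude = +11.424° + (-44.670°)/2 = +11.424° − 22.335° = -10.911°.

10.911°W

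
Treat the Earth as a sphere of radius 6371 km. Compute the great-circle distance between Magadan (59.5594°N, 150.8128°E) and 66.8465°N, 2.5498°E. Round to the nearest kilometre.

Δλ = 2.5498 − 150.8128 = -148.2630°.
Δφ = 66.8465 − 59.5594 = 7.2871°.
a = sin²(Δφ/2) + cos φ₁ · cos φ₂ · sin²(Δλ/2) = 0.188355.
c = 2·atan2(√a, √(1−a)) = 0.89785 rad → d = 6371·c ≈ 5720.23 km.

5720 km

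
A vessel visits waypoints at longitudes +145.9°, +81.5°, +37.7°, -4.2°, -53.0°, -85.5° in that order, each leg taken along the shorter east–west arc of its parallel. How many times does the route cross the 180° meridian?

Leg 1: +145.9° → +81.5°, shortest Δλ = -64.4° (west) — does not cross 180°.
Leg 2: +81.5° → +37.7°, shortest Δλ = -43.8° (west) — does not cross 180°.
Leg 3: +37.7° → -4.2°, shortest Δλ = -41.9° (west) — does not cross 180°.
Leg 4: -4.2° → -53.0°, shortest Δλ = -48.8° (west) — does not cross 180°.
Leg 5: -53.0° → -85.5°, shortest Δλ = -32.5° (west) — does not cross 180°.
Total crossings: 0.

0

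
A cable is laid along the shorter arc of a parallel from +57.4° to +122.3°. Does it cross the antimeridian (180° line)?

No

Signed shortest Δλ = ((122.3 − 57.4 + 180) mod 360) − 180 = 64.9°.
Going east by 64.9° from +57.4° reaches +122.3° without touching 180°.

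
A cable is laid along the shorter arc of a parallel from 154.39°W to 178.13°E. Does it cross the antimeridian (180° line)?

Naïve |178.13 − -154.39| = 332.52° > 180°, so the shorter arc goes the other way round — across 180°.
Signed shortest Δλ = ((178.13 − -154.39 + 180) mod 360) − 180 = -27.48°.
Going west by 27.48° from -154.39° passes through 180° before reaching +178.13°.

Yes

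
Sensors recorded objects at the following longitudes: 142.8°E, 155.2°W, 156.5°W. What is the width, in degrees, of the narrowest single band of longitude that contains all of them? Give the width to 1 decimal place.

62.0°

Sort the longitudes: -156.5°, -155.2°, +142.8°.
Eastward gaps between consecutive values (wrapping around): 1.3°, 298.0°, 60.7°.
Largest gap = 298.0° ⇒ minimal covering band is its complement: 360° − 298.0° = 62.0°.
Band runs from +142.8° eastward to -155.2°, crossing the antimeridian.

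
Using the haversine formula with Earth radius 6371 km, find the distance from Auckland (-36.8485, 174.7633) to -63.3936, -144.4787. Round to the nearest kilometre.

Δλ = -144.4787 − 174.7633 = -319.2420°; wrapped into (−180°, 180°]: 40.7580°.
Δφ = -63.3936 − -36.8485 = -26.5451°.
a = sin²(Δφ/2) + cos φ₁ · cos φ₂ · sin²(Δλ/2) = 0.096168.
c = 2·atan2(√a, √(1−a)) = 0.63062 rad → d = 6371·c ≈ 4017.65 km.

4018 km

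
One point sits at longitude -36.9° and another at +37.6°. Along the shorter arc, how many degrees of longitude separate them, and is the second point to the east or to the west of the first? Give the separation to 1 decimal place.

Raw difference: 37.6 − -36.9 = 74.5°.
Normalise into (−180°, 180°]: 74.5° stays 74.5°.
Positive ⇒ the second point lies to the east; separation 74.5°.

74.5° east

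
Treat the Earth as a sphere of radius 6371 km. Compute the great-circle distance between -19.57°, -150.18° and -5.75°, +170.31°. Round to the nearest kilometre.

4538 km

Δλ = 170.31 − -150.18 = 320.49°; wrapped into (−180°, 180°]: -39.51°.
Δφ = -5.75 − -19.57 = 13.82°.
a = sin²(Δφ/2) + cos φ₁ · cos φ₂ · sin²(Δλ/2) = 0.121577.
c = 2·atan2(√a, √(1−a)) = 0.71232 rad → d = 6371·c ≈ 4538.20 km.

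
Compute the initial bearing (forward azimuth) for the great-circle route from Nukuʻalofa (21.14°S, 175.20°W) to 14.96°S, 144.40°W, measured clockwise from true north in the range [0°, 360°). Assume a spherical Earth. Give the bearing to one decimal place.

83.3°

Δλ = -144.40 − -175.20 = 30.80°.
θ = atan2( sin Δλ · cos φ₂ , cos φ₁ · sin φ₂ − sin φ₁ · cos φ₂ · cos Δλ )
  = atan2(0.49469, 0.05851) = 83.255° → normalised to [0°, 360°): 83.255°.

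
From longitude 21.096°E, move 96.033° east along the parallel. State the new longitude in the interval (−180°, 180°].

117.129°E

Start at +21.096°; shift +96.033° → +117.129°.
+117.129° already lies in (−180°, 180°].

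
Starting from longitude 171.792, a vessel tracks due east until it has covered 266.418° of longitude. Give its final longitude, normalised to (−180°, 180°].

+78.210°

Start at +171.792°; shift +266.418° → +438.210°.
+438.210° lies outside (−180°, 180°]; subtract 360° → +78.210°.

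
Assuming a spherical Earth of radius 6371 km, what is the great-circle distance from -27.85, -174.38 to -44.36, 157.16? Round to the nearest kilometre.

Δλ = 157.16 − -174.38 = 331.54°; wrapped into (−180°, 180°]: -28.46°.
Δφ = -44.36 − -27.85 = -16.51°.
a = sin²(Δφ/2) + cos φ₁ · cos φ₂ · sin²(Δλ/2) = 0.058813.
c = 2·atan2(√a, √(1−a)) = 0.48991 rad → d = 6371·c ≈ 3121.22 km.

3121 km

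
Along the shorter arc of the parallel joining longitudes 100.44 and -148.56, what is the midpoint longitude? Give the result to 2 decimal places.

Signed shortest Δλ from +100.44° to -148.56° is +111.00°.
Midpoint longitude = +100.44° + (+111.00°)/2 = +100.44° + 55.50° = +155.94°.
(The naïve average (+100.44 + -148.56)/2 = -24.06° is on the wrong side of the globe.)

+155.94°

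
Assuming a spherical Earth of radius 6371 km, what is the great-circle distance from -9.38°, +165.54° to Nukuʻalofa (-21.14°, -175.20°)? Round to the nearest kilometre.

2441 km

Δλ = -175.20 − 165.54 = -340.74°; wrapped into (−180°, 180°]: 19.26°.
Δφ = -21.14 − -9.38 = -11.76°.
a = sin²(Δφ/2) + cos φ₁ · cos φ₂ · sin²(Δλ/2) = 0.036247.
c = 2·atan2(√a, √(1−a)) = 0.38311 rad → d = 6371·c ≈ 2440.80 km.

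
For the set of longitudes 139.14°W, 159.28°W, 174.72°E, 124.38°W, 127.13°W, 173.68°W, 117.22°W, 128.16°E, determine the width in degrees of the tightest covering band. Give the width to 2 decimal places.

Sort the longitudes: -173.68°, -159.28°, -139.14°, -127.13°, -124.38°, -117.22°, +128.16°, +174.72°.
Eastward gaps between consecutive values (wrapping around): 14.40°, 20.14°, 12.01°, 2.75°, 7.16°, 245.38°, 46.56°, 11.60°.
Largest gap = 245.38° ⇒ minimal covering band is its complement: 360° − 245.38° = 114.62°.
Band runs from +128.16° eastward to -117.22°, crossing the antimeridian.

114.62°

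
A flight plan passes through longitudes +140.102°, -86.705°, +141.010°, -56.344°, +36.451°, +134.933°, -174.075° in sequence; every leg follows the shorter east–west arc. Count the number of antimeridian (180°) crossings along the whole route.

4

Leg 1: +140.102° → -86.705°, shortest Δλ = 133.193° (east) — crosses 180°.
Leg 2: -86.705° → +141.010°, shortest Δλ = -132.285° (west) — crosses 180°.
Leg 3: +141.010° → -56.344°, shortest Δλ = 162.646° (east) — crosses 180°.
Leg 4: -56.344° → +36.451°, shortest Δλ = 92.795° (east) — does not cross 180°.
Leg 5: +36.451° → +134.933°, shortest Δλ = 98.482° (east) — does not cross 180°.
Leg 6: +134.933° → -174.075°, shortest Δλ = 50.992° (east) — crosses 180°.
Total crossings: 4.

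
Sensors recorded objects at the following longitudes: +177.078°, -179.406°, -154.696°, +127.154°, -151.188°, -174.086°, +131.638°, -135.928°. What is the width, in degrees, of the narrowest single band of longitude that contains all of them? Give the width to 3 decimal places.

Sort the longitudes: -179.406°, -174.086°, -154.696°, -151.188°, -135.928°, +127.154°, +131.638°, +177.078°.
Eastward gaps between consecutive values (wrapping around): 5.320°, 19.390°, 3.508°, 15.260°, 263.082°, 4.484°, 45.440°, 3.516°.
Largest gap = 263.082° ⇒ minimal covering band is its complement: 360° − 263.082° = 96.918°.
Band runs from +127.154° eastward to -135.928°, crossing the antimeridian.

96.918°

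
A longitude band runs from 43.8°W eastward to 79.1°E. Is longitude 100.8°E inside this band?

No

Band width going east from -43.8° to +79.1°: ((79.1 − -43.8) mod 360) = 122.9°.
Offset of +100.8° east of the west edge: ((100.8 − -43.8) mod 360) = 144.6°.
144.6° > 122.9° ⇒ outside.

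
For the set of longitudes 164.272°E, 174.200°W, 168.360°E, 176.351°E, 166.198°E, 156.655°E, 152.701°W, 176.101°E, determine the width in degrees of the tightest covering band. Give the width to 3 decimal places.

50.644°

Sort the longitudes: -174.200°, -152.701°, +156.655°, +164.272°, +166.198°, +168.360°, +176.101°, +176.351°.
Eastward gaps between consecutive values (wrapping around): 21.499°, 309.356°, 7.617°, 1.926°, 2.162°, 7.741°, 0.250°, 9.449°.
Largest gap = 309.356° ⇒ minimal covering band is its complement: 360° − 309.356° = 50.644°.
Band runs from +156.655° eastward to -152.701°, crossing the antimeridian.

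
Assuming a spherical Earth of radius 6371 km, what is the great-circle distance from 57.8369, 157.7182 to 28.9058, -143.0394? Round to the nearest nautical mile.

2981 nmi

Δλ = -143.0394 − 157.7182 = -300.7576°; wrapped into (−180°, 180°]: 59.2424°.
Δφ = 28.9058 − 57.8369 = -28.9311°.
a = sin²(Δφ/2) + cos φ₁ · cos φ₂ · sin²(Δλ/2) = 0.176244.
c = 2·atan2(√a, √(1−a)) = 0.86648 rad → d = 6371·c ≈ 5520.35 km ≈ 2980.75 nmi.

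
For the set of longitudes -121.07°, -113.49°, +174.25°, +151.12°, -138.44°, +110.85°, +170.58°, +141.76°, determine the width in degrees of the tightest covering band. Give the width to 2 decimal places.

Sort the longitudes: -138.44°, -121.07°, -113.49°, +110.85°, +141.76°, +151.12°, +170.58°, +174.25°.
Eastward gaps between consecutive values (wrapping around): 17.37°, 7.58°, 224.34°, 30.91°, 9.36°, 19.46°, 3.67°, 47.31°.
Largest gap = 224.34° ⇒ minimal covering band is its complement: 360° − 224.34° = 135.66°.
Band runs from +110.85° eastward to -113.49°, crossing the antimeridian.

135.66°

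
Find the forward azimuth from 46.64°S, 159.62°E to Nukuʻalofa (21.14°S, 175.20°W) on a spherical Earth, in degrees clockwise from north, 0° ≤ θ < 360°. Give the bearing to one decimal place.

Δλ = -175.20 − 159.62 = -334.82°; wrapped into (−180°, 180°]: 25.18°.
θ = atan2( sin Δλ · cos φ₂ , cos φ₁ · sin φ₂ − sin φ₁ · cos φ₂ · cos Δλ )
  = atan2(0.39683, 0.36607) = 47.309° → normalised to [0°, 360°): 47.309°.

47.3°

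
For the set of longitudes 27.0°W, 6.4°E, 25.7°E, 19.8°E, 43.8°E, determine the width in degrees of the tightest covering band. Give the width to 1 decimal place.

Sort the longitudes: -27.0°, +6.4°, +19.8°, +25.7°, +43.8°.
Eastward gaps between consecutive values (wrapping around): 33.4°, 13.4°, 5.9°, 18.1°, 289.2°.
Largest gap = 289.2° ⇒ minimal covering band is its complement: 360° − 289.2° = 70.8°.
Band runs from -27.0° eastward to +43.8°.

70.8°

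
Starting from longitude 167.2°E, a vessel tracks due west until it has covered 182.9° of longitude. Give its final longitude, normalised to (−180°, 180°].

Start at +167.2°; shift −182.9° → -15.7°.
-15.7° already lies in (−180°, 180°].

15.7°W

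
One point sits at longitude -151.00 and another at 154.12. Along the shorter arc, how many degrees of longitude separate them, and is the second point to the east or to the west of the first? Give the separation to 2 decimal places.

54.88° west

Raw difference: 154.12 − -151.00 = 305.12°.
Normalise into (−180°, 180°]: 305.12° − 360° = -54.88°.
Negative ⇒ the second point lies to the west; separation 54.88°.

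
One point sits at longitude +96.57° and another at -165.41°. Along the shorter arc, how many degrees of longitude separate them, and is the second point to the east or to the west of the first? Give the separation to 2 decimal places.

98.02° east

Raw difference: -165.41 − 96.57 = -261.98°.
Normalise into (−180°, 180°]: -261.98° + 360° = 98.02°.
Positive ⇒ the second point lies to the east; separation 98.02°.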